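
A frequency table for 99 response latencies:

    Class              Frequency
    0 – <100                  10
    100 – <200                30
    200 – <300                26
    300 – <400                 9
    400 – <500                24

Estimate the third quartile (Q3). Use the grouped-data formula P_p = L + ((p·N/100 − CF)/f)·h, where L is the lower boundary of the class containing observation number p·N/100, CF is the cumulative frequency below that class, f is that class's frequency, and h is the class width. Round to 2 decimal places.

391.67

N = 99; target position k = 75/100 · 99 = 74.25.
Cumulative frequencies: 10, 40, 66, 75, 99.
Observation 74.25 falls in the class 300 – <400.
L = 300, CF = 66, f = 9, h = 100.
P75 = 300 + ((74.25 − 66)/9)·100 = 300 + 91.6667 = 391.667.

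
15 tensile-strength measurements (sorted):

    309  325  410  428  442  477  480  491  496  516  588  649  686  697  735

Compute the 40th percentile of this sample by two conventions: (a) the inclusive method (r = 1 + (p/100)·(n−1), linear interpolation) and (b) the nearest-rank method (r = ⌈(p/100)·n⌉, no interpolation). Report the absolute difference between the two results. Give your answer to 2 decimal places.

n = 15.
(a) r = 6.6; between ranks 6 (477) and 7 (480): 478.8.
(b) the nearest-rank method: rank 6 → 477.
|478.8 − 477| = 1.8.

1.80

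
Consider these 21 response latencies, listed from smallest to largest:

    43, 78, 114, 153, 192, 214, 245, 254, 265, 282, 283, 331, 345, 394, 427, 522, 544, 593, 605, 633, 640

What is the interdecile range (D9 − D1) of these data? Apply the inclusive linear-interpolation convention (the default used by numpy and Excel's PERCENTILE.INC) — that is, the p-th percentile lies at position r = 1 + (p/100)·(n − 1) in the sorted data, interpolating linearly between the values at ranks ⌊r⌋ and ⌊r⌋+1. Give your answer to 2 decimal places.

n = 21.
P10: r = 3 (integer) → 114.
P90: r = 19 (integer) → 605.
Difference: 605 − 114 = 491.

491.00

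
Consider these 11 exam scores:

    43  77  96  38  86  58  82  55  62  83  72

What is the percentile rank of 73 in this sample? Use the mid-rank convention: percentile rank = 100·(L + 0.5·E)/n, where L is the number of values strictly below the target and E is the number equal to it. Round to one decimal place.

Sorted: 38, 43, 55, 58, 62, 72, 77, 82, 83, 86, 96.
Count below 73: L = 6; count equal: E = 0; n = 11.
Percentile rank = 100·(6 + 0.5·0)/11 = 100·6/11 = 54.55.

54.5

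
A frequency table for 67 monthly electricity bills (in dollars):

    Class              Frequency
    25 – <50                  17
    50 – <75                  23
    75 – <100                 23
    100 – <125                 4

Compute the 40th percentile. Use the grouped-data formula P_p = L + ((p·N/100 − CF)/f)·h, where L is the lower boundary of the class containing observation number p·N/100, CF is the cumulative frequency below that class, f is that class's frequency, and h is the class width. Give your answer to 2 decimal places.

N = 67; target position k = 40/100 · 67 = 26.8.
Cumulative frequencies: 17, 40, 63, 67.
Observation 26.8 falls in the class 50 – <75.
L = 50, CF = 17, f = 23, h = 25.
P40 = 50 + ((26.8 − 17)/23)·25 = 50 + 10.6522 = 60.6522.

60.65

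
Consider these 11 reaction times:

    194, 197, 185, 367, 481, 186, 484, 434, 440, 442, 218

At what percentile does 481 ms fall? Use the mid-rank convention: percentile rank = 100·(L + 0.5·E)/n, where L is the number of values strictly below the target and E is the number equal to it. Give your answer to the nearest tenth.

86.4

Sorted: 185, 186, 194, 197, 218, 367, 434, 440, 442, 481, 484.
Count below 481: L = 9; count equal: E = 1; n = 11.
Percentile rank = 100·(9 + 0.5·1)/11 = 100·9.5/11 = 86.36.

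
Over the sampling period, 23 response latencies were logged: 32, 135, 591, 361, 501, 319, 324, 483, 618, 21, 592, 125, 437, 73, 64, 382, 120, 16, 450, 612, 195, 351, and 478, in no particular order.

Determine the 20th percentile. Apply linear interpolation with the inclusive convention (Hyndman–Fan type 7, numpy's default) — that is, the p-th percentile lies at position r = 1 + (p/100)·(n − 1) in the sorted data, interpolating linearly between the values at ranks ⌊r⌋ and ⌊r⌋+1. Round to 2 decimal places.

Sorted: 16, 21, 32, 64, 73, 120, 125, 135, 195, 319, 324, 351, 361, 382, 437, 450, 478, 483, 501, 591, 592, 612, 618.
n = 23.
r = 1 + (20/100)·(23 − 1) = 1 + 4.4 = 5.4.
Rank 5 is 73 and rank 6 is 120.
Interpolate: 73 + 0.4·(120 − 73) = 73 + 0.4·47 = 91.8.

91.80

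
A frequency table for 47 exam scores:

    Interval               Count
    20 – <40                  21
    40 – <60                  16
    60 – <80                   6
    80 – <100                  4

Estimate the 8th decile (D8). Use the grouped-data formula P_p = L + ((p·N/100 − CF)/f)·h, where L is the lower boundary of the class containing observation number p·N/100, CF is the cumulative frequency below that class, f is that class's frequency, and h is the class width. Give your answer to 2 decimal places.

62.00

N = 47; target position k = 80/100 · 47 = 37.6.
Cumulative frequencies: 21, 37, 43, 47.
Observation 37.6 falls in the class 60 – <80.
L = 60, CF = 37, f = 6, h = 20.
P80 = 60 + ((37.6 − 37)/6)·20 = 60 + 2 = 62.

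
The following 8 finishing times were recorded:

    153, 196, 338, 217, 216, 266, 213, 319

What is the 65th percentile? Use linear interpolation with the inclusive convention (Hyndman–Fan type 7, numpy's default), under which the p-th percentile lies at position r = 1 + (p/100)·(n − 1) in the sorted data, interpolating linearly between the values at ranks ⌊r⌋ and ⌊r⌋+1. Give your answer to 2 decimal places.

Sorted: 153, 196, 213, 216, 217, 266, 319, 338.
n = 8.
r = 1 + (65/100)·(8 − 1) = 1 + 4.55 = 5.55.
Rank 5 is 217 and rank 6 is 266.
Interpolate: 217 + 0.55·(266 − 217) = 217 + 0.55·49 = 243.95.

243.95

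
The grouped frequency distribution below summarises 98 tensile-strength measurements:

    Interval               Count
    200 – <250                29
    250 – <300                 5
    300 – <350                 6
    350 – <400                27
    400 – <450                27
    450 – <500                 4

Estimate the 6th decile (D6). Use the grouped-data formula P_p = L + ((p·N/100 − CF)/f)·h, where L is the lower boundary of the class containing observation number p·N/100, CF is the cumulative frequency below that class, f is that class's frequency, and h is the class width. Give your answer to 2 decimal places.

N = 98; target position k = 60/100 · 98 = 58.8.
Cumulative frequencies: 29, 34, 40, 67, 94, 98.
Observation 58.8 falls in the class 350 – <400.
L = 350, CF = 40, f = 27, h = 50.
P60 = 350 + ((58.8 − 40)/27)·50 = 350 + 34.8148 = 384.815.

384.81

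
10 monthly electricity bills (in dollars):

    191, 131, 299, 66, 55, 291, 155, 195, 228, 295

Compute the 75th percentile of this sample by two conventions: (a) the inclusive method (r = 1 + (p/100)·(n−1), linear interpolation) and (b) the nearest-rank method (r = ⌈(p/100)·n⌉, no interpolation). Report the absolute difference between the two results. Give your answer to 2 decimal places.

15.75

Sorted: 55, 66, 131, 155, 191, 195, 228, 291, 295, 299.
n = 10.
(a) r = 7.75; between ranks 7 (228) and 8 (291): 275.25.
(b) the nearest-rank method: rank 8 → 291.
|275.25 − 291| = 15.75.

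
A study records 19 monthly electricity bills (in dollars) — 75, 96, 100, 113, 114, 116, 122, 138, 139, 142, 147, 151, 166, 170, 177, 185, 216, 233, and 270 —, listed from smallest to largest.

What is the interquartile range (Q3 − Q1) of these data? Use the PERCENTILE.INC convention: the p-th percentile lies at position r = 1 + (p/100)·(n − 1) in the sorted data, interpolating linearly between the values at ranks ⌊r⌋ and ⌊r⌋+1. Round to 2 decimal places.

58.50

n = 19.
P25: r = 5.5; ranks 5–6 are 114, 116; interpolating gives 115.
P75: r = 14.5; ranks 14–15 are 170, 177; interpolating gives 173.5.
Difference: 173.5 − 115 = 58.5.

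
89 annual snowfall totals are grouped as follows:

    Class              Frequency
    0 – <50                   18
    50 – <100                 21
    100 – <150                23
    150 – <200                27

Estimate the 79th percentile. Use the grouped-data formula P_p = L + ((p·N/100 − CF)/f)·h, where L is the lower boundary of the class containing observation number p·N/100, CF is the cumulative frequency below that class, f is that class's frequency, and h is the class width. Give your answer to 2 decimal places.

N = 89; target position k = 79/100 · 89 = 70.31.
Cumulative frequencies: 18, 39, 62, 89.
Observation 70.31 falls in the class 150 – <200.
L = 150, CF = 62, f = 27, h = 50.
P79 = 150 + ((70.31 − 62)/27)·50 = 150 + 15.3889 = 165.389.

165.39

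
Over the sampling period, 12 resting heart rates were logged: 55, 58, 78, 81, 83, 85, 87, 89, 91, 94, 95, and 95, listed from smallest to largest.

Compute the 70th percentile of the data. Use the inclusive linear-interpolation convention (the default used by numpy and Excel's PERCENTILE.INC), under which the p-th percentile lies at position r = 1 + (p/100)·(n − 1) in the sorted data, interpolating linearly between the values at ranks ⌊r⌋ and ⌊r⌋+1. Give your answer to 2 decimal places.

90.40

n = 12.
r = 1 + (70/100)·(12 − 1) = 1 + 7.7 = 8.7.
Rank 8 is 89 and rank 9 is 91.
Interpolate: 89 + 0.7·(91 − 89) = 89 + 0.7·2 = 90.4.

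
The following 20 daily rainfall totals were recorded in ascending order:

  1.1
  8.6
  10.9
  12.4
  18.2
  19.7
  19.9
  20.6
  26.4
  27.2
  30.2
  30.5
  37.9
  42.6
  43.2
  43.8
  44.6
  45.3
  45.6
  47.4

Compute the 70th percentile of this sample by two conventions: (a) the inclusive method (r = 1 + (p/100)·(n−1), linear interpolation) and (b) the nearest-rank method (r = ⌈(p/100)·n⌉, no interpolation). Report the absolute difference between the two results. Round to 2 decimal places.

n = 20.
(a) r = 14.3; between ranks 14 (42.6) and 15 (43.2): 42.78.
(b) the nearest-rank method: rank 14 → 42.6.
|42.78 − 42.6| = 0.18.

0.18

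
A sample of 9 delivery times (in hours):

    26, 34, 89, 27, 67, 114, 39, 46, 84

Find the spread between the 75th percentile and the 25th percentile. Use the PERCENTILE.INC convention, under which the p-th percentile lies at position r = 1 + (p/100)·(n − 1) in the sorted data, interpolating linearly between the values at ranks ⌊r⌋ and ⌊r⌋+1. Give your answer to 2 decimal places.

Sorted: 26, 27, 34, 39, 46, 67, 84, 89, 114.
n = 9.
P25: r = 3 (integer) → 34.
P75: r = 7 (integer) → 84.
Difference: 84 − 34 = 50.

50.00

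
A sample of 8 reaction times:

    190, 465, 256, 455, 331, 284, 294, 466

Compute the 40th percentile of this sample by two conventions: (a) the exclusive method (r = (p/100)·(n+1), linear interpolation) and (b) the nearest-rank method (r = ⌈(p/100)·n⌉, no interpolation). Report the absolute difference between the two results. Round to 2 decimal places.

4.00

Sorted: 190, 256, 284, 294, 331, 455, 465, 466.
n = 8.
(a) r = 3.6; between ranks 3 (284) and 4 (294): 290.
(b) the nearest-rank method: rank 4 → 294.
|290 − 294| = 4.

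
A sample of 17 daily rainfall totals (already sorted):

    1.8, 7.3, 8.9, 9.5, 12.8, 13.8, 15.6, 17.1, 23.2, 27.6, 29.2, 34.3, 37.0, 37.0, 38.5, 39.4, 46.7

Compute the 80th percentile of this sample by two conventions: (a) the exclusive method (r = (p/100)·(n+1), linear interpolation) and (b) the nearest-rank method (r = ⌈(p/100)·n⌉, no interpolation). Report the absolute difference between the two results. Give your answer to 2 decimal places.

0.60

n = 17.
(a) r = 14.4; between ranks 14 (37.0) and 15 (38.5): 37.6.
(b) the nearest-rank method: rank 14 → 37.
|37.6 − 37| = 0.6.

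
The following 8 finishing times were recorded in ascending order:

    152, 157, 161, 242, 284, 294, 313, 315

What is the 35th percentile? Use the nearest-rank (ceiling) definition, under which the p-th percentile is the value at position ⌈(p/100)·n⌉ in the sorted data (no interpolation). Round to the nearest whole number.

161

n = 8.
Position = ⌈35/100 · 8⌉ = ⌈2.8⌉ = 3.
The value at rank 3 is 161.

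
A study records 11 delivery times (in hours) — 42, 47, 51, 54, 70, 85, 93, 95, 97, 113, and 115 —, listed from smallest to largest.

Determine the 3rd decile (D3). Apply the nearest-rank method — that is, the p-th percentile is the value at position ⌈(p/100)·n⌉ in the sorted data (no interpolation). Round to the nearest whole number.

54

n = 11.
Position = ⌈30/100 · 11⌉ = ⌈3.3⌉ = 4.
The value at rank 4 is 54.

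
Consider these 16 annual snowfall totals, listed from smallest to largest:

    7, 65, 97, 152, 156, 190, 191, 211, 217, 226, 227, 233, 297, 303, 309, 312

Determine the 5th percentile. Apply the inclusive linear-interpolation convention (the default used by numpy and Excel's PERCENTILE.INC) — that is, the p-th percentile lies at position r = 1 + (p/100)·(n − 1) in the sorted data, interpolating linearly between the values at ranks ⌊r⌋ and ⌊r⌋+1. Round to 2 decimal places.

50.50

n = 16.
r = 1 + (5/100)·(16 − 1) = 1 + 0.75 = 1.75.
Rank 1 is 7 and rank 2 is 65.
Interpolate: 7 + 0.75·(65 − 7) = 7 + 0.75·58 = 50.5.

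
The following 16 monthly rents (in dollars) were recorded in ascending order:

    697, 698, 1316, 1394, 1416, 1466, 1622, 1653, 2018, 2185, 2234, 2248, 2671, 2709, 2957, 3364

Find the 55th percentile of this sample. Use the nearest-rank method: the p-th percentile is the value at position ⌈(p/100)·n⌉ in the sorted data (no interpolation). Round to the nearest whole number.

n = 16.
Position = ⌈55/100 · 16⌉ = ⌈8.8⌉ = 9.
The value at rank 9 is 2018.

2018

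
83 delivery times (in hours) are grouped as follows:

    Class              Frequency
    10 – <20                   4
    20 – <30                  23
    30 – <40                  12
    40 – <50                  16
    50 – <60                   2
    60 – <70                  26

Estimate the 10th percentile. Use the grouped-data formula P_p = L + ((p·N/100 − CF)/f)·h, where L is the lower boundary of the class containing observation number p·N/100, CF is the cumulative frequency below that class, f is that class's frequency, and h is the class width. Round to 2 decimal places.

21.87

N = 83; target position k = 10/100 · 83 = 8.3.
Cumulative frequencies: 4, 27, 39, 55, 57, 83.
Observation 8.3 falls in the class 20 – <30.
L = 20, CF = 4, f = 23, h = 10.
P10 = 20 + ((8.3 − 4)/23)·10 = 20 + 1.86957 = 21.8696.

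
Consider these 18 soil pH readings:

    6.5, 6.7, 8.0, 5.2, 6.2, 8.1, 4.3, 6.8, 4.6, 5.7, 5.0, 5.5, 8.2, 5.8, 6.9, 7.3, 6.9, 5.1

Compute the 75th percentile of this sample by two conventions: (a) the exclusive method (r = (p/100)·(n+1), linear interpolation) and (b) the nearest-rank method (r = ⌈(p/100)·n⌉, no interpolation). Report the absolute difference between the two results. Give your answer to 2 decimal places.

Sorted: 4.3, 4.6, 5.0, 5.1, 5.2, 5.5, 5.7, 5.8, 6.2, 6.5, 6.7, 6.8, 6.9, 6.9, 7.3, 8.0, 8.1, 8.2.
n = 18.
(a) r = 14.25; between ranks 14 (6.9) and 15 (7.3): 7.
(b) the nearest-rank method: rank 14 → 6.9.
|7 − 6.9| = 0.1.

0.10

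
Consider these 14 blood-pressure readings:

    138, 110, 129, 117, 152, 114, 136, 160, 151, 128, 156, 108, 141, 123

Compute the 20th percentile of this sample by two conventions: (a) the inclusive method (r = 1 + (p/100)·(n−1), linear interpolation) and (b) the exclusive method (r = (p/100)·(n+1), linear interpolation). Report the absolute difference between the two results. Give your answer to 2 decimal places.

1.80

Sorted: 108, 110, 114, 117, 123, 128, 129, 136, 138, 141, 151, 152, 156, 160.
n = 14.
(a) r = 3.6; between ranks 3 (114) and 4 (117): 115.8.
(b) r = 3 → value at rank 3 = 114.
|115.8 − 114| = 1.8.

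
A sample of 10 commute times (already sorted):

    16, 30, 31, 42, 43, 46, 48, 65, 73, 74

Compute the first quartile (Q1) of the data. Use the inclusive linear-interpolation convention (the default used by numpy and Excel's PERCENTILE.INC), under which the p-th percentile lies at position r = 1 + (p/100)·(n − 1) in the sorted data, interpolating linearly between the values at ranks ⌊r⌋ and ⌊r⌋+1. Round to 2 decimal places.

n = 10.
r = 1 + (25/100)·(10 − 1) = 1 + 2.25 = 3.25.
Rank 3 is 31 and rank 4 is 42.
Interpolate: 31 + 0.25·(42 − 31) = 31 + 0.25·11 = 33.75.

33.75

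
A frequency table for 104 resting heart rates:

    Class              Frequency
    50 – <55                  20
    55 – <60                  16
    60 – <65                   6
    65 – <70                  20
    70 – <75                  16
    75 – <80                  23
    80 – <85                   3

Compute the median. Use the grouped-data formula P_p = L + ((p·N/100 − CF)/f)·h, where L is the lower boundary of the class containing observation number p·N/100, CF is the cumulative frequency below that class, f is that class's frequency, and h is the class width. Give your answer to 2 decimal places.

N = 104; target position k = 50/100 · 104 = 52.
Cumulative frequencies: 20, 36, 42, 62, 78, 101, 104.
Observation 52 falls in the class 65 – <70.
L = 65, CF = 42, f = 20, h = 5.
P50 = 65 + ((52 − 42)/20)·5 = 65 + 2.5 = 67.5.

67.50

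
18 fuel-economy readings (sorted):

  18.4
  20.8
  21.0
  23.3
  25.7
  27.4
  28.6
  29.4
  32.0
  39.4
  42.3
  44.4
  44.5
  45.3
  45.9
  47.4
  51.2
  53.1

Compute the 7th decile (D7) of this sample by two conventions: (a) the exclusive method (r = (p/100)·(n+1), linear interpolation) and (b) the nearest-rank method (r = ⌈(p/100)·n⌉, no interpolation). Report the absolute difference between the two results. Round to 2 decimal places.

0.24

n = 18.
(a) r = 13.3; between ranks 13 (44.5) and 14 (45.3): 44.74.
(b) the nearest-rank method: rank 13 → 44.5.
|44.74 − 44.5| = 0.24.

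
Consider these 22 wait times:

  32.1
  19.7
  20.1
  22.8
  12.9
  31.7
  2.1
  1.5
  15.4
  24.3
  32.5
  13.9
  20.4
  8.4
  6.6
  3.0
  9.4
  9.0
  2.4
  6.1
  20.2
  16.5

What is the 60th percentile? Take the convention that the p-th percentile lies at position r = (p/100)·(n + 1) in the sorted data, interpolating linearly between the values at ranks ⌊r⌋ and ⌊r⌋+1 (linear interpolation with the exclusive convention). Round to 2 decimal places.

19.06

Sorted: 1.5, 2.1, 2.4, 3.0, 6.1, 6.6, 8.4, 9.0, 9.4, 12.9, 13.9, 15.4, 16.5, 19.7, 20.1, 20.2, 20.4, 22.8, 24.3, 31.7, 32.1, 32.5.
n = 22.
r = (60/100)·(22 + 1) = 13.8.
Rank 13 is 16.5 and rank 14 is 19.7.
Interpolate: 16.5 + 0.8·(19.7 − 16.5) = 16.5 + 0.8·3.2 = 19.06.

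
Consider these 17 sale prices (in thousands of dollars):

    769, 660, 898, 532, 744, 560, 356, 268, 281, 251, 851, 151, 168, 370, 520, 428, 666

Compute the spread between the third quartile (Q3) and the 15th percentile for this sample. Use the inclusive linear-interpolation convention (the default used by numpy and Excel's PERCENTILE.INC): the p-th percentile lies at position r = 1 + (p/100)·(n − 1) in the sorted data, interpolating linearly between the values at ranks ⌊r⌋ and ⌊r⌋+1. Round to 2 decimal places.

Sorted: 151, 168, 251, 268, 281, 356, 370, 428, 520, 532, 560, 660, 666, 744, 769, 851, 898.
n = 17.
P15: r = 3.4; ranks 3–4 are 251, 268; interpolating gives 257.8.
P75: r = 13 (integer) → 666.
Difference: 666 − 257.8 = 408.2.

408.20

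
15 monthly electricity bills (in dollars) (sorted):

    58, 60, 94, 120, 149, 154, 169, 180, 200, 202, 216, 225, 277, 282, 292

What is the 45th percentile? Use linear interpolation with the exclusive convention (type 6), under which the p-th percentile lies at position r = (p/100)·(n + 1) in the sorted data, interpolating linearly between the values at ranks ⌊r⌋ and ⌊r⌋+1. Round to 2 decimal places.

n = 15.
r = (45/100)·(15 + 1) = 7.2.
Rank 7 is 169 and rank 8 is 180.
Interpolate: 169 + 0.2·(180 − 169) = 169 + 0.2·11 = 171.2.

171.20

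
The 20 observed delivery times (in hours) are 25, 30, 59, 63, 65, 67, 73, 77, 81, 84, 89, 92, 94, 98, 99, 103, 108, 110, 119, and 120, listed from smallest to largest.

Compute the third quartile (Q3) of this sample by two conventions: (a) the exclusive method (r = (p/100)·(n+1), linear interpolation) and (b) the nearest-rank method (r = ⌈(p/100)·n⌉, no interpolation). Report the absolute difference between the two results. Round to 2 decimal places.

3.00

n = 20.
(a) r = 15.75; between ranks 15 (99) and 16 (103): 102.
(b) the nearest-rank method: rank 15 → 99.
|102 − 99| = 3.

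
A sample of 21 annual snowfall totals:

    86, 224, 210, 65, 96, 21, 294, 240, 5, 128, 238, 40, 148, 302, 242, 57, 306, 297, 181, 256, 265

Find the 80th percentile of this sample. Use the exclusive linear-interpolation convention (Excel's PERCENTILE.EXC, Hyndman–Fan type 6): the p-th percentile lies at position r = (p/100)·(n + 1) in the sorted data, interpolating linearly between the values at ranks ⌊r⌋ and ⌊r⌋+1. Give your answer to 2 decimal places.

282.40

Sorted: 5, 21, 40, 57, 65, 86, 96, 128, 148, 181, 210, 224, 238, 240, 242, 256, 265, 294, 297, 302, 306.
n = 21.
r = (80/100)·(21 + 1) = 17.6.
Rank 17 is 265 and rank 18 is 294.
Interpolate: 265 + 0.6·(294 − 265) = 265 + 0.6·29 = 282.4.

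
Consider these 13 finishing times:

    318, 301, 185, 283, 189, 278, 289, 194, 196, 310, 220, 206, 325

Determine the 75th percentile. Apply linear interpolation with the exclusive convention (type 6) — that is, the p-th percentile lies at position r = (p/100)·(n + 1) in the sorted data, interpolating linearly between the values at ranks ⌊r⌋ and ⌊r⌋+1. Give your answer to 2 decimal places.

Sorted: 185, 189, 194, 196, 206, 220, 278, 283, 289, 301, 310, 318, 325.
n = 13.
r = (75/100)·(13 + 1) = 10.5.
Rank 10 is 301 and rank 11 is 310.
Interpolate: 301 + 0.5·(310 − 301) = 301 + 0.5·9 = 305.5.

305.50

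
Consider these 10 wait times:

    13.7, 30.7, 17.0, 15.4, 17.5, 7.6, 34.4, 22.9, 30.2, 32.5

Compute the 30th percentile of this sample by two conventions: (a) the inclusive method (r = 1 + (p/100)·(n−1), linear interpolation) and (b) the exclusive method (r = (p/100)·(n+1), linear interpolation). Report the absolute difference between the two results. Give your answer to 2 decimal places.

0.64

Sorted: 7.6, 13.7, 15.4, 17.0, 17.5, 22.9, 30.2, 30.7, 32.5, 34.4.
n = 10.
(a) r = 3.7; between ranks 3 (15.4) and 4 (17.0): 16.52.
(b) r = 3.3; between ranks 3 (15.4) and 4 (17.0): 15.88.
|16.52 − 15.88| = 0.64.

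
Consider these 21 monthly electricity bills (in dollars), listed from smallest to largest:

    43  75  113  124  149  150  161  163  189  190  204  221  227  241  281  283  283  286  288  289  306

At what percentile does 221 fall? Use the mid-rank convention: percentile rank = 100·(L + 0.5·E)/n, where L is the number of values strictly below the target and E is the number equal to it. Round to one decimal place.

54.8

Count below 221: L = 11; count equal: E = 1; n = 21.
Percentile rank = 100·(11 + 0.5·1)/21 = 100·11.5/21 = 54.76.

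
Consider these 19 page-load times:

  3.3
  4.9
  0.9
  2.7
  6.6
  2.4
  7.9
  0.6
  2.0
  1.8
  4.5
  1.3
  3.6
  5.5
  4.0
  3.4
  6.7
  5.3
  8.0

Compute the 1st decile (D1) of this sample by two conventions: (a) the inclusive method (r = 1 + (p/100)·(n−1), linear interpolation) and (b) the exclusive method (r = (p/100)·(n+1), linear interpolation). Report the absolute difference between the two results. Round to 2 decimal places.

0.32

Sorted: 0.6, 0.9, 1.3, 1.8, 2.0, 2.4, 2.7, 3.3, 3.4, 3.6, 4.0, 4.5, 4.9, 5.3, 5.5, 6.6, 6.7, 7.9, 8.0.
n = 19.
(a) r = 2.8; between ranks 2 (0.9) and 3 (1.3): 1.22.
(b) r = 2 → value at rank 2 = 0.9.
|1.22 − 0.9| = 0.32.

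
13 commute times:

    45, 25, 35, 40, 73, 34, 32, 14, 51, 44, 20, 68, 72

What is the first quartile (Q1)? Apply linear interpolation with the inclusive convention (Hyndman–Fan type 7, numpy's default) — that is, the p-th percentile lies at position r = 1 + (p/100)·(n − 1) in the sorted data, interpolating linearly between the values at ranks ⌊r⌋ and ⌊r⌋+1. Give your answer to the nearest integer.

Sorted: 14, 20, 25, 32, 34, 35, 40, 44, 45, 51, 68, 72, 73.
n = 13.
r = 1 + (25/100)·(13 − 1) = 1 + 3 = 4.
r is an integer, so P25 is the value at rank 4: 32.

32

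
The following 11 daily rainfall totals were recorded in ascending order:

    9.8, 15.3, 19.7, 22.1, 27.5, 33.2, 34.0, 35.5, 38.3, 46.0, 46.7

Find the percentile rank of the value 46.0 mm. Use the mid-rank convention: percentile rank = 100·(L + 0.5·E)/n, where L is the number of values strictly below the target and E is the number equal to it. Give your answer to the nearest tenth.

Count below 46.0: L = 9; count equal: E = 1; n = 11.
Percentile rank = 100·(9 + 0.5·1)/11 = 100·9.5/11 = 86.36.

86.4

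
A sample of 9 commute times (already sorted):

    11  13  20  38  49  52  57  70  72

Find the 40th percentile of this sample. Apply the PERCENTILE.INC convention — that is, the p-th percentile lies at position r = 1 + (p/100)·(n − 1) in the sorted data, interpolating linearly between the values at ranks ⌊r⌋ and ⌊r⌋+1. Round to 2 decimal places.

n = 9.
r = 1 + (40/100)·(9 − 1) = 1 + 3.2 = 4.2.
Rank 4 is 38 and rank 5 is 49.
Interpolate: 38 + 0.2·(49 − 38) = 38 + 0.2·11 = 40.2.

40.20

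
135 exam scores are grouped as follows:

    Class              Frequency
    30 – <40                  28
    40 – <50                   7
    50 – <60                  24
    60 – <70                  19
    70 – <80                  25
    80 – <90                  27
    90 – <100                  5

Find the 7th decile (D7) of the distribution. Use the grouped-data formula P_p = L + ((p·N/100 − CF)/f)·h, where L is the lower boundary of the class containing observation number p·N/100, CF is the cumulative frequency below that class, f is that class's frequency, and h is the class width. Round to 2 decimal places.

76.60

N = 135; target position k = 70/100 · 135 = 94.5.
Cumulative frequencies: 28, 35, 59, 78, 103, 130, 135.
Observation 94.5 falls in the class 70 – <80.
L = 70, CF = 78, f = 25, h = 10.
P70 = 70 + ((94.5 − 78)/25)·10 = 70 + 6.6 = 76.6.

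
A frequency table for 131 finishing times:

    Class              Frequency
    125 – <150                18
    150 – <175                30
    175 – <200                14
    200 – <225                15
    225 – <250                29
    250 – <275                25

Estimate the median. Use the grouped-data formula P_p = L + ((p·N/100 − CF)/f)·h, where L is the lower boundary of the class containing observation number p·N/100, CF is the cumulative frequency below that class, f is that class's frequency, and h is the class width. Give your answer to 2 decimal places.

N = 131; target position k = 50/100 · 131 = 65.5.
Cumulative frequencies: 18, 48, 62, 77, 106, 131.
Observation 65.5 falls in the class 200 – <225.
L = 200, CF = 62, f = 15, h = 25.
P50 = 200 + ((65.5 − 62)/15)·25 = 200 + 5.83333 = 205.833.

205.83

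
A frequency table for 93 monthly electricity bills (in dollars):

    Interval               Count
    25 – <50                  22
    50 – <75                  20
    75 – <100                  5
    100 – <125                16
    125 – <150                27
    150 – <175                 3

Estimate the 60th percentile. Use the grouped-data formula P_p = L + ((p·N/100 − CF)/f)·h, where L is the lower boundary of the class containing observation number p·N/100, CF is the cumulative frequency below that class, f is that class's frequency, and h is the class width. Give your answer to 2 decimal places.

N = 93; target position k = 60/100 · 93 = 55.8.
Cumulative frequencies: 22, 42, 47, 63, 90, 93.
Observation 55.8 falls in the class 100 – <125.
L = 100, CF = 47, f = 16, h = 25.
P60 = 100 + ((55.8 − 47)/16)·25 = 100 + 13.75 = 113.75.

113.75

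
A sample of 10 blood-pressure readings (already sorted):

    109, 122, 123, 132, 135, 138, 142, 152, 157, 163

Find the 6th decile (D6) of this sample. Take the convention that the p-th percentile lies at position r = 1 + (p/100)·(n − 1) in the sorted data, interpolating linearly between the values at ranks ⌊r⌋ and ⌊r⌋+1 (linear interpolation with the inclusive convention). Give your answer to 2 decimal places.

n = 10.
r = 1 + (60/100)·(10 − 1) = 1 + 5.4 = 6.4.
Rank 6 is 138 and rank 7 is 142.
Interpolate: 138 + 0.4·(142 − 138) = 138 + 0.4·4 = 139.6.

139.60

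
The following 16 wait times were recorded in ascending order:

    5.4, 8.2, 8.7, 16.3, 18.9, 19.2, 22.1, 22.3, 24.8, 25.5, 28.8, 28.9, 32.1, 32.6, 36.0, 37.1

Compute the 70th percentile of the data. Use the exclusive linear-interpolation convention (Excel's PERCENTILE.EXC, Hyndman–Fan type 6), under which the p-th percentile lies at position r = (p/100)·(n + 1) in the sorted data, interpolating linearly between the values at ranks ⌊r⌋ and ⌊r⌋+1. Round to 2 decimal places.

28.89

n = 16.
r = (70/100)·(16 + 1) = 11.9.
Rank 11 is 28.8 and rank 12 is 28.9.
Interpolate: 28.8 + 0.9·(28.9 − 28.8) = 28.8 + 0.9·0.1 = 28.89.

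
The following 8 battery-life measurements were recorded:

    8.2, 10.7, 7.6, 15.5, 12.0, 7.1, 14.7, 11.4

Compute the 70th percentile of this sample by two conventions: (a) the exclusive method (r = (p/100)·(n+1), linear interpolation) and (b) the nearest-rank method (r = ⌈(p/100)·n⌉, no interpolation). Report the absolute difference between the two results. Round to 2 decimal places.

0.81

Sorted: 7.1, 7.6, 8.2, 10.7, 11.4, 12.0, 14.7, 15.5.
n = 8.
(a) r = 6.3; between ranks 6 (12.0) and 7 (14.7): 12.81.
(b) the nearest-rank method: rank 6 → 12.
|12.81 − 12| = 0.81.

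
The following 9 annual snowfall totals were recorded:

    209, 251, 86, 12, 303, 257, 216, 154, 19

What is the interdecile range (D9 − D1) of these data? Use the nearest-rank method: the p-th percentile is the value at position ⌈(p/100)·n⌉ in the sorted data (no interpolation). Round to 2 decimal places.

Sorted: 12, 19, 86, 154, 209, 216, 251, 257, 303.
n = 9.
P10: rank ⌈10/100·9⌉ = 1 → 12.
P90: rank ⌈90/100·9⌉ = 9 → 303.
Difference: 303 − 12 = 291.

291.00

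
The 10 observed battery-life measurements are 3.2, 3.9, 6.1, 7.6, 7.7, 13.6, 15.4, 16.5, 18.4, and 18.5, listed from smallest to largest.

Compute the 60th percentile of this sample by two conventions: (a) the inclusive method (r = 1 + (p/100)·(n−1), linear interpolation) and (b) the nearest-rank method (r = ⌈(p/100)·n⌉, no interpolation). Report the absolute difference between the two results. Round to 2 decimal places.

n = 10.
(a) r = 6.4; between ranks 6 (13.6) and 7 (15.4): 14.32.
(b) the nearest-rank method: rank 6 → 13.6.
|14.32 − 13.6| = 0.72.

0.72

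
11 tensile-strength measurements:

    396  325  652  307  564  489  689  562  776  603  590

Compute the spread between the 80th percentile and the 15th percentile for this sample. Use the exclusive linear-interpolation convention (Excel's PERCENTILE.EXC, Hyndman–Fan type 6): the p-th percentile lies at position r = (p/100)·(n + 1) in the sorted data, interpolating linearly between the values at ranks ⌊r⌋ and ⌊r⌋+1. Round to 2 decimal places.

352.80

Sorted: 307, 325, 396, 489, 562, 564, 590, 603, 652, 689, 776.
n = 11.
P15: r = 1.8; ranks 1–2 are 307, 325; interpolating gives 321.4.
P80: r = 9.6; ranks 9–10 are 652, 689; interpolating gives 674.2.
Difference: 674.2 − 321.4 = 352.8.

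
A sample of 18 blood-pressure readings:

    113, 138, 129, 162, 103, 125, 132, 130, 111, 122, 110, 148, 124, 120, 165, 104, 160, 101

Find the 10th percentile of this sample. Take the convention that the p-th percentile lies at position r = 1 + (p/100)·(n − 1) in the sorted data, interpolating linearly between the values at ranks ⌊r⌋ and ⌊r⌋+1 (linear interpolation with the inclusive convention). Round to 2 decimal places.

103.70

Sorted: 101, 103, 104, 110, 111, 113, 120, 122, 124, 125, 129, 130, 132, 138, 148, 160, 162, 165.
n = 18.
r = 1 + (10/100)·(18 − 1) = 1 + 1.7 = 2.7.
Rank 2 is 103 and rank 3 is 104.
Interpolate: 103 + 0.7·(104 − 103) = 103 + 0.7·1 = 103.7.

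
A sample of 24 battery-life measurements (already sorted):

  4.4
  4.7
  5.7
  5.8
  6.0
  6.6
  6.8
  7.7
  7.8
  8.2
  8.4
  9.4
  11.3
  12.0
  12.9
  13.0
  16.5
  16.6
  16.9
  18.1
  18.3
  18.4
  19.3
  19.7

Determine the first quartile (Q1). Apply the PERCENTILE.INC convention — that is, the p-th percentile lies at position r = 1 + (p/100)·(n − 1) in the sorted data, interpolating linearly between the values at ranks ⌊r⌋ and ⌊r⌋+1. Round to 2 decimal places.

6.75

n = 24.
r = 1 + (25/100)·(24 − 1) = 1 + 5.75 = 6.75.
Rank 6 is 6.6 and rank 7 is 6.8.
Interpolate: 6.6 + 0.75·(6.8 − 6.6) = 6.6 + 0.75·0.2 = 6.75.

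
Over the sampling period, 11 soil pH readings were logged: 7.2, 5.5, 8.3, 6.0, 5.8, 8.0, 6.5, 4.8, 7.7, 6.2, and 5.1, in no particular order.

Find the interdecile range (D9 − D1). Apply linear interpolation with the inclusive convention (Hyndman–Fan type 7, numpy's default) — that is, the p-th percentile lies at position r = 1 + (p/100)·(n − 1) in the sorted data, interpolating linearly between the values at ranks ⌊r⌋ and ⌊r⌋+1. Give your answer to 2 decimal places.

Sorted: 4.8, 5.1, 5.5, 5.8, 6.0, 6.2, 6.5, 7.2, 7.7, 8.0, 8.3.
n = 11.
P10: r = 2 (integer) → 5.1.
P90: r = 10 (integer) → 8.
Difference: 8 − 5.1 = 2.9.

2.90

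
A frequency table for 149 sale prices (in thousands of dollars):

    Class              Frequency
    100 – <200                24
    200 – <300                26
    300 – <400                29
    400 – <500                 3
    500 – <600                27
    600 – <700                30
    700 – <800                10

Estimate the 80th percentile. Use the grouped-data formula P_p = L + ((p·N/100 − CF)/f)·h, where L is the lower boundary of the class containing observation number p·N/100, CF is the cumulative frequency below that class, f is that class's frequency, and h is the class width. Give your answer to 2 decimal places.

N = 149; target position k = 80/100 · 149 = 119.2.
Cumulative frequencies: 24, 50, 79, 82, 109, 139, 149.
Observation 119.2 falls in the class 600 – <700.
L = 600, CF = 109, f = 30, h = 100.
P80 = 600 + ((119.2 − 109)/30)·100 = 600 + 34 = 634.

634.00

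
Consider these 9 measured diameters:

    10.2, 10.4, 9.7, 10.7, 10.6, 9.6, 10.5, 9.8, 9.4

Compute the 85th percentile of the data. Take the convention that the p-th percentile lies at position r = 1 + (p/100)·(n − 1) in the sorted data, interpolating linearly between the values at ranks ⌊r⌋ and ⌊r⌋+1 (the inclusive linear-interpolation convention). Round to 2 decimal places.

Sorted: 9.4, 9.6, 9.7, 9.8, 10.2, 10.4, 10.5, 10.6, 10.7.
n = 9.
r = 1 + (85/100)·(9 − 1) = 1 + 6.8 = 7.8.
Rank 7 is 10.5 and rank 8 is 10.6.
Interpolate: 10.5 + 0.8·(10.6 − 10.5) = 10.5 + 0.8·0.1 = 10.58.

10.58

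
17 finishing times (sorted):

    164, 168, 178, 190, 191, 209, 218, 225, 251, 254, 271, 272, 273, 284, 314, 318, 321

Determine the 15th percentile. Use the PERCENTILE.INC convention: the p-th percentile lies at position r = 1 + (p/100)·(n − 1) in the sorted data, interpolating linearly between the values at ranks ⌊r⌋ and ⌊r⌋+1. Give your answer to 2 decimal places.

n = 17.
r = 1 + (15/100)·(17 − 1) = 1 + 2.4 = 3.4.
Rank 3 is 178 and rank 4 is 190.
Interpolate: 178 + 0.4·(190 − 178) = 178 + 0.4·12 = 182.8.

182.80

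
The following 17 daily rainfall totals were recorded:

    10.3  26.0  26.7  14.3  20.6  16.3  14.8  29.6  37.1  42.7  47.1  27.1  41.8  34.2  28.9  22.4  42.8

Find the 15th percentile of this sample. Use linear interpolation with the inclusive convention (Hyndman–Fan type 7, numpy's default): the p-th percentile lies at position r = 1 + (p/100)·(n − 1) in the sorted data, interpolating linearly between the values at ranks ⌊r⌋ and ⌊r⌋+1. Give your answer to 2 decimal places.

Sorted: 10.3, 14.3, 14.8, 16.3, 20.6, 22.4, 26.0, 26.7, 27.1, 28.9, 29.6, 34.2, 37.1, 41.8, 42.7, 42.8, 47.1.
n = 17.
r = 1 + (15/100)·(17 − 1) = 1 + 2.4 = 3.4.
Rank 3 is 14.8 and rank 4 is 16.3.
Interpolate: 14.8 + 0.4·(16.3 − 14.8) = 14.8 + 0.4·1.5 = 15.4.

15.40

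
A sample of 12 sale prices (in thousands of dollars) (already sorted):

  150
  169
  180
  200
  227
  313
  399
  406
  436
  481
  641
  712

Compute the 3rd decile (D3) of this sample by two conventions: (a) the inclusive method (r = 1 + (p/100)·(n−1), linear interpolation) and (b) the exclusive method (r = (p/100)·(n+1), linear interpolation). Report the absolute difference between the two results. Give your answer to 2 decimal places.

n = 12.
(a) r = 4.3; between ranks 4 (200) and 5 (227): 208.1.
(b) r = 3.9; between ranks 3 (180) and 4 (200): 198.
|208.1 − 198| = 10.1.

10.10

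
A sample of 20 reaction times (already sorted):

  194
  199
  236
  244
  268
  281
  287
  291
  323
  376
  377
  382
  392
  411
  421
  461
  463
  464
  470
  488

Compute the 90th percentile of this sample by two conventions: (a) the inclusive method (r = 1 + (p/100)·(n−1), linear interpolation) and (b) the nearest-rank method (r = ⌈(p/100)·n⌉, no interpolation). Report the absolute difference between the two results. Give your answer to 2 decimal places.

n = 20.
(a) r = 18.1; between ranks 18 (464) and 19 (470): 464.6.
(b) the nearest-rank method: rank 18 → 464.
|464.6 − 464| = 0.6.

0.60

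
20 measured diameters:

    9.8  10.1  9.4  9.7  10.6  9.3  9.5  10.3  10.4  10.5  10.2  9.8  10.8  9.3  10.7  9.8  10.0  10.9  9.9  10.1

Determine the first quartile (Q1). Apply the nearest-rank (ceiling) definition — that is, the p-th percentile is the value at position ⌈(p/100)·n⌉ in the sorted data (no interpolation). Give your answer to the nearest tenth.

Sorted: 9.3, 9.3, 9.4, 9.5, 9.7, 9.8, 9.8, 9.8, 9.9, 10.0, 10.1, 10.1, 10.2, 10.3, 10.4, 10.5, 10.6, 10.7, 10.8, 10.9.
n = 20.
Position = ⌈25/100 · 20⌉ = ⌈5⌉ = 5.
The value at rank 5 is 9.7.

9.7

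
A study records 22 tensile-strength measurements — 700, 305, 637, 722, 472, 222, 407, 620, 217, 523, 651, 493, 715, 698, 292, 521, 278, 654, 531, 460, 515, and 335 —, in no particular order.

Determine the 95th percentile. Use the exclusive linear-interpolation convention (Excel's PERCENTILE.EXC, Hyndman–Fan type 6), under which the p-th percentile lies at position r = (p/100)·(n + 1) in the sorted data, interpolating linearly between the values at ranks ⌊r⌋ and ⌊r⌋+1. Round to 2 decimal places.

Sorted: 217, 222, 278, 292, 305, 335, 407, 460, 472, 493, 515, 521, 523, 531, 620, 637, 651, 654, 698, 700, 715, 722.
n = 22.
r = (95/100)·(22 + 1) = 21.85.
Rank 21 is 715 and rank 22 is 722.
Interpolate: 715 + 0.85·(722 − 715) = 715 + 0.85·7 = 720.95.

720.95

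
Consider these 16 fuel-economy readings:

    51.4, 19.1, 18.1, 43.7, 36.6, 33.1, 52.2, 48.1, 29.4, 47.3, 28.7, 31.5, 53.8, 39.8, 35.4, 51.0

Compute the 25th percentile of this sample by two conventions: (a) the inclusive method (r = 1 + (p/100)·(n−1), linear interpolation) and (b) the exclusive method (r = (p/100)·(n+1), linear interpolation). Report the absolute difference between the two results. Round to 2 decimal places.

Sorted: 18.1, 19.1, 28.7, 29.4, 31.5, 33.1, 35.4, 36.6, 39.8, 43.7, 47.3, 48.1, 51.0, 51.4, 52.2, 53.8.
n = 16.
(a) r = 4.75; between ranks 4 (29.4) and 5 (31.5): 30.975.
(b) r = 4.25; between ranks 4 (29.4) and 5 (31.5): 29.925.
|30.975 − 29.925| = 1.05.

1.05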